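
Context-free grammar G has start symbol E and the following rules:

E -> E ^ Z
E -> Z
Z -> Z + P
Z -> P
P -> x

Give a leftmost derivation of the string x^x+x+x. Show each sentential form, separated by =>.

E => E^Z   [E -> E ^ Z]
E^Z => Z^Z   [E -> Z]
Z^Z => P^Z   [Z -> P]
P^Z => x^Z   [P -> x]
x^Z => x^Z+P   [Z -> Z + P]
x^Z+P => x^Z+P+P   [Z -> Z + P]
x^Z+P+P => x^P+P+P   [Z -> P]
x^P+P+P => x^x+P+P   [P -> x]
x^x+P+P => x^x+x+P   [P -> x]
x^x+x+P => x^x+x+x   [P -> x]

E=>E^Z=>Z^Z=>P^Z=>x^Z=>x^Z+P=>x^Z+P+P=>x^P+P+P=>x^x+P+P=>x^x+x+P=>x^x+x+x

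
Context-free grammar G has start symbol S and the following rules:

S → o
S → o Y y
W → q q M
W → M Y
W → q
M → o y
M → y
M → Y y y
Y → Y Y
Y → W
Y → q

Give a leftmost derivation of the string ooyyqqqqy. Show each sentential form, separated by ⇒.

S ⇒ oYy ⇒ oWy ⇒ oMYy ⇒ ooyYy ⇒ ooyYYy ⇒ ooyWYy ⇒ ooyMYYy ⇒ ooyyYYy ⇒ ooyyYYYy ⇒ ooyyYYYYy ⇒ ooyyqYYYy ⇒ ooyyqqYYy ⇒ ooyyqqqYy ⇒ ooyyqqqqy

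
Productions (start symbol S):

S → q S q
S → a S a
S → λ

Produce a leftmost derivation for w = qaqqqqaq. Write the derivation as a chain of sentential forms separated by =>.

S => qSq   [S → q S q]
qSq => qaSaq   [S → a S a]
qaSaq => qaqSqaq   [S → q S q]
qaqSqaq => qaqqSqqaq   [S → q S q]
qaqqSqqaq => qaqqqqaq   [S → λ]

S => qSq => qaSaq => qaqSqaq => qaqqSqqaq => qaqqqqaq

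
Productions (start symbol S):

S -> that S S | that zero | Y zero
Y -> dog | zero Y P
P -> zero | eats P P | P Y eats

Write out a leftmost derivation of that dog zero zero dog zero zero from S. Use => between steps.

S => that S S => that Y zero S => that dog zero S => that dog zero Y zero => that dog zero zero Y P zero => that dog zero zero dog P zero => that dog zero zero dog zero zero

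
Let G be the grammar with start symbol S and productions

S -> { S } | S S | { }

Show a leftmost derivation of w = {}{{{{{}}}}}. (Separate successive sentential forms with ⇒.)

S⇒SS⇒{}S⇒{}{S}⇒{}{{S}}⇒{}{{{S}}}⇒{}{{{{S}}}}⇒{}{{{{{}}}}}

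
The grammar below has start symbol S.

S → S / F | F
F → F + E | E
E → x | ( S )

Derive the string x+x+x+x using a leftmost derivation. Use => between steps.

S => F => F+E => F+E+E => F+E+E+E => E+E+E+E => x+E+E+E => x+x+E+E => x+x+x+E => x+x+x+x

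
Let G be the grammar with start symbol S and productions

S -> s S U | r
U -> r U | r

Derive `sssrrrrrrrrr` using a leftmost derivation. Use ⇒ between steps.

S⇒sSU⇒ssSUU⇒sssSUUU⇒sssrUUU⇒sssrrUUU⇒sssrrrUUU⇒sssrrrrUUU⇒sssrrrrrUUU⇒sssrrrrrrUU⇒sssrrrrrrrUU⇒sssrrrrrrrrU⇒sssrrrrrrrrr

S ⇒ sSU   [S -> s S U]
sSU ⇒ ssSUU   [S -> s S U]
ssSUU ⇒ sssSUUU   [S -> s S U]
sssSUUU ⇒ sssrUUU   [S -> r]
sssrUUU ⇒ sssrrUUU   [U -> r U]
sssrrUUU ⇒ sssrrrUUU   [U -> r U]
sssrrrUUU ⇒ sssrrrrUUU   [U -> r U]
sssrrrrUUU ⇒ sssrrrrrUUU   [U -> r U]
sssrrrrrUUU ⇒ sssrrrrrrUU   [U -> r]
sssrrrrrrUU ⇒ sssrrrrrrrUU   [U -> r U]
sssrrrrrrrUU ⇒ sssrrrrrrrrU   [U -> r]
sssrrrrrrrrU ⇒ sssrrrrrrrrr   [U -> r]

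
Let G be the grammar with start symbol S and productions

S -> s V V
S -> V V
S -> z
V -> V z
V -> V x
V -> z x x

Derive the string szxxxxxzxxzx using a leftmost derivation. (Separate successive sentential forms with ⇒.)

S ⇒ sVV   [S -> s V V]
sVV ⇒ sVxV   [V -> V x]
sVxV ⇒ sVxxV   [V -> V x]
sVxxV ⇒ sVxxxV   [V -> V x]
sVxxxV ⇒ szxxxxxV   [V -> z x x]
szxxxxxV ⇒ szxxxxxVx   [V -> V x]
szxxxxxVx ⇒ szxxxxxVzx   [V -> V z]
szxxxxxVzx ⇒ szxxxxxzxxzx   [V -> z x x]

S⇒sVV⇒sVxV⇒sVxxV⇒sVxxxV⇒szxxxxxV⇒szxxxxxVx⇒szxxxxxVzx⇒szxxxxxzxxzx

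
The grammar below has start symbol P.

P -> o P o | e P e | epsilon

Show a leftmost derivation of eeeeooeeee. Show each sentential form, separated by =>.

P => ePe   [P -> e P e]
ePe => eePee   [P -> e P e]
eePee => eeePeee   [P -> e P e]
eeePeee => eeeePeeee   [P -> e P e]
eeeePeeee => eeeeoPoeeee   [P -> o P o]
eeeeoPoeeee => eeeeooeeee   [P -> epsilon]

P => ePe => eePee => eeePeee => eeeePeeee => eeeeoPoeeee => eeeeooeeee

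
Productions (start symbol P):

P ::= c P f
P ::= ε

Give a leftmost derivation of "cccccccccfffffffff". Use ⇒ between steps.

P ⇒ cPf ⇒ ccPff ⇒ cccPfff ⇒ ccccPffff ⇒ cccccPfffff ⇒ ccccccPffffff ⇒ cccccccPfffffff ⇒ ccccccccPffffffff ⇒ cccccccccPfffffffff ⇒ cccccccccfffffffff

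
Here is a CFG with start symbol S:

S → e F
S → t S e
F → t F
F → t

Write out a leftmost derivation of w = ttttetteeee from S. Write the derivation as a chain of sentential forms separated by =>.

S => tSe => ttSee => tttSeee => ttttSeeee => tttteFeeee => ttttetFeeee => ttttetteeee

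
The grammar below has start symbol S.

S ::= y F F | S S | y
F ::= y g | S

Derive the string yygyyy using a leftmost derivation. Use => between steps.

S => yFF => yygF => yygS => yygyFF => yygySF => yygyyF => yygyyS => yygyyy

S => yFF   [S ::= y F F]
yFF => yygF   [F ::= y g]
yygF => yygS   [F ::= S]
yygS => yygyFF   [S ::= y F F]
yygyFF => yygySF   [F ::= S]
yygySF => yygyyF   [S ::= y]
yygyyF => yygyyS   [F ::= S]
yygyyS => yygyyy   [S ::= y]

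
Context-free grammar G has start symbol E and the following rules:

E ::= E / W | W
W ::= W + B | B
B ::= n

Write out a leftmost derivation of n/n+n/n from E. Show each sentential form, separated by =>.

E=>E/W=>E/W/W=>W/W/W=>B/W/W=>n/W/W=>n/W+B/W=>n/B+B/W=>n/n+B/W=>n/n+n/W=>n/n+n/B=>n/n+n/n

E => E/W   [E ::= E / W]
E/W => E/W/W   [E ::= E / W]
E/W/W => W/W/W   [E ::= W]
W/W/W => B/W/W   [W ::= B]
B/W/W => n/W/W   [B ::= n]
n/W/W => n/W+B/W   [W ::= W + B]
n/W+B/W => n/B+B/W   [W ::= B]
n/B+B/W => n/n+B/W   [B ::= n]
n/n+B/W => n/n+n/W   [B ::= n]
n/n+n/W => n/n+n/B   [W ::= B]
n/n+n/B => n/n+n/n   [B ::= n]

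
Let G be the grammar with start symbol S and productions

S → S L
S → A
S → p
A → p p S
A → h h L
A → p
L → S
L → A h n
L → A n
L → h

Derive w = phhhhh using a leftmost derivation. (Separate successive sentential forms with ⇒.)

S⇒SL⇒SLL⇒SLLL⇒SLLLL⇒SLLLLL⇒ALLLLL⇒pLLLLL⇒phLLLL⇒phhLLL⇒phhhLL⇒phhhhL⇒phhhhh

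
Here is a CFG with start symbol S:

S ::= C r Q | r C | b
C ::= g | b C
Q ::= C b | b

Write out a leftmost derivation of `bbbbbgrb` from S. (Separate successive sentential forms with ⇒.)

S ⇒ CrQ ⇒ bCrQ ⇒ bbCrQ ⇒ bbbCrQ ⇒ bbbbCrQ ⇒ bbbbbCrQ ⇒ bbbbbgrQ ⇒ bbbbbgrb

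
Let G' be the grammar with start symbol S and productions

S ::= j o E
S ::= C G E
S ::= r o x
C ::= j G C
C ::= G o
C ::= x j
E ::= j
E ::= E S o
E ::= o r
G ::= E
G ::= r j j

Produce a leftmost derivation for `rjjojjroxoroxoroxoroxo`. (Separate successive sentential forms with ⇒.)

S ⇒ CGE   [S ::= C G E]
CGE ⇒ GoGE   [C ::= G o]
GoGE ⇒ rjjoGE   [G ::= r j j]
rjjoGE ⇒ rjjoEE   [G ::= E]
rjjoEE ⇒ rjjojE   [E ::= j]
rjjojE ⇒ rjjojESo   [E ::= E S o]
rjjojESo ⇒ rjjojESoSo   [E ::= E S o]
rjjojESoSo ⇒ rjjojESoSoSo   [E ::= E S o]
rjjojESoSoSo ⇒ rjjojESoSoSoSo   [E ::= E S o]
rjjojESoSoSoSo ⇒ rjjojjSoSoSoSo   [E ::= j]
rjjojjSoSoSoSo ⇒ rjjojjroxoSoSoSo   [S ::= r o x]
rjjojjroxoSoSoSo ⇒ rjjojjroxoroxoSoSo   [S ::= r o x]
rjjojjroxoroxoSoSo ⇒ rjjojjroxoroxoroxoSo   [S ::= r o x]
rjjojjroxoroxoroxoSo ⇒ rjjojjroxoroxoroxoroxo   [S ::= r o x]

S ⇒ CGE ⇒ GoGE ⇒ rjjoGE ⇒ rjjoEE ⇒ rjjojE ⇒ rjjojESo ⇒ rjjojESoSo ⇒ rjjojESoSoSo ⇒ rjjojESoSoSoSo ⇒ rjjojjSoSoSoSo ⇒ rjjojjroxoSoSoSo ⇒ rjjojjroxoroxoSoSo ⇒ rjjojjroxoroxoroxoSo ⇒ rjjojjroxoroxoroxoroxo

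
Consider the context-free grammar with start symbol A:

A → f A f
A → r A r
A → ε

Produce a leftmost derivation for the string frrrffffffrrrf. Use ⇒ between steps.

A ⇒ fAf ⇒ frArf ⇒ frrArrf ⇒ frrrArrrf ⇒ frrrfAfrrrf ⇒ frrrffAffrrrf ⇒ frrrfffAfffrrrf ⇒ frrrffffffrrrf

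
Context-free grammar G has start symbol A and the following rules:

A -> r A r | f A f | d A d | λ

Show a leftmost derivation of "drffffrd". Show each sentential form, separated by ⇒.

A ⇒ dAd   [A -> d A d]
dAd ⇒ drArd   [A -> r A r]
drArd ⇒ drfAfrd   [A -> f A f]
drfAfrd ⇒ drffAffrd   [A -> f A f]
drffAffrd ⇒ drffffrd   [A -> λ]

A ⇒ dAd ⇒ drArd ⇒ drfAfrd ⇒ drffAffrd ⇒ drffffrd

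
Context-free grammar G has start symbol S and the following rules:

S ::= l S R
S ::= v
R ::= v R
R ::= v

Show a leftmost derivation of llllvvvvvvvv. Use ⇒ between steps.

S⇒lSR⇒llSRR⇒lllSRRR⇒llllSRRRR⇒llllvRRRR⇒llllvvRRRR⇒llllvvvRRRR⇒llllvvvvRRR⇒llllvvvvvRRR⇒llllvvvvvvRR⇒llllvvvvvvvR⇒llllvvvvvvvv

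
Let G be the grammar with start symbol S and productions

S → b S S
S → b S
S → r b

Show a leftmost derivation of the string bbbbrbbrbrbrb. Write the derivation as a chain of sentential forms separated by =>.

S=>bSS=>bbSS=>bbbSSS=>bbbbSSS=>bbbbrbSS=>bbbbrbbSSS=>bbbbrbbrbSS=>bbbbrbbrbrbS=>bbbbrbbrbrbrb

S => bSS   [S → b S S]
bSS => bbSS   [S → b S]
bbSS => bbbSSS   [S → b S S]
bbbSSS => bbbbSSS   [S → b S]
bbbbSSS => bbbbrbSS   [S → r b]
bbbbrbSS => bbbbrbbSSS   [S → b S S]
bbbbrbbSSS => bbbbrbbrbSS   [S → r b]
bbbbrbbrbSS => bbbbrbbrbrbS   [S → r b]
bbbbrbbrbrbS => bbbbrbbrbrbrb   [S → r b]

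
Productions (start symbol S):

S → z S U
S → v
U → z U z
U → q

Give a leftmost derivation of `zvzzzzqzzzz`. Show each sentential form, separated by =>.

S => zSU   [S → z S U]
zSU => zvU   [S → v]
zvU => zvzUz   [U → z U z]
zvzUz => zvzzUzz   [U → z U z]
zvzzUzz => zvzzzUzzz   [U → z U z]
zvzzzUzzz => zvzzzzUzzzz   [U → z U z]
zvzzzzUzzzz => zvzzzzqzzzz   [U → q]

S=>zSU=>zvU=>zvzUz=>zvzzUzz=>zvzzzUzzz=>zvzzzzUzzzz=>zvzzzzqzzzz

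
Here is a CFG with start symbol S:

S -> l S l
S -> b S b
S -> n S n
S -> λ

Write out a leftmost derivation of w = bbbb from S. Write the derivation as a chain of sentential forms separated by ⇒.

S⇒bSb⇒bbSbb⇒bbbb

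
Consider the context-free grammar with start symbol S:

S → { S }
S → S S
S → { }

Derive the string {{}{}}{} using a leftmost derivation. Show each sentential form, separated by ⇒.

S ⇒ SS ⇒ {S}S ⇒ {SS}S ⇒ {{}S}S ⇒ {{}{}}S ⇒ {{}{}}{}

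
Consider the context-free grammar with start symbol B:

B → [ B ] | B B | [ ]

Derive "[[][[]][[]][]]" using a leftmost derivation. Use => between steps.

B => [B]   [B → [ B ]]
[B] => [BB]   [B → B B]
[BB] => [BBB]   [B → B B]
[BBB] => [BBBB]   [B → B B]
[BBBB] => [[]BBB]   [B → [ ]]
[[]BBB] => [[][B]BB]   [B → [ B ]]
[[][B]BB] => [[][[]]BB]   [B → [ ]]
[[][[]]BB] => [[][[]][B]B]   [B → [ B ]]
[[][[]][B]B] => [[][[]][[]]B]   [B → [ ]]
[[][[]][[]]B] => [[][[]][[]][]]   [B → [ ]]

B => [B] => [BB] => [BBB] => [BBBB] => [[]BBB] => [[][B]BB] => [[][[]]BB] => [[][[]][B]B] => [[][[]][[]]B] => [[][[]][[]][]]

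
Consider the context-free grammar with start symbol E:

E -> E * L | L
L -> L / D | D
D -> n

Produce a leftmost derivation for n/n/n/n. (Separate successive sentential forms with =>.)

E => L => L/D => L/D/D => L/D/D/D => D/D/D/D => n/D/D/D => n/n/D/D => n/n/n/D => n/n/n/n

E => L   [E -> L]
L => L/D   [L -> L / D]
L/D => L/D/D   [L -> L / D]
L/D/D => L/D/D/D   [L -> L / D]
L/D/D/D => D/D/D/D   [L -> D]
D/D/D/D => n/D/D/D   [D -> n]
n/D/D/D => n/n/D/D   [D -> n]
n/n/D/D => n/n/n/D   [D -> n]
n/n/n/D => n/n/n/n   [D -> n]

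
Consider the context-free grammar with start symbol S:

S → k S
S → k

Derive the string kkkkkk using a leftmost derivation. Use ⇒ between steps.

S ⇒ kS   [S → k S]
kS ⇒ kkS   [S → k S]
kkS ⇒ kkkS   [S → k S]
kkkS ⇒ kkkkS   [S → k S]
kkkkS ⇒ kkkkkS   [S → k S]
kkkkkS ⇒ kkkkkk   [S → k]

S ⇒ kS ⇒ kkS ⇒ kkkS ⇒ kkkkS ⇒ kkkkkS ⇒ kkkkkk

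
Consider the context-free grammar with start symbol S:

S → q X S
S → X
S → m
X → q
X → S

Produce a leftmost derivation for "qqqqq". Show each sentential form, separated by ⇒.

S ⇒ qXS ⇒ qqS ⇒ qqqXS ⇒ qqqqS ⇒ qqqqX ⇒ qqqqq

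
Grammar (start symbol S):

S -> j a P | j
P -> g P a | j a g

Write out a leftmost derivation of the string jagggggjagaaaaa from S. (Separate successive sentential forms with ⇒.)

S ⇒ jaP ⇒ jagPa ⇒ jaggPaa ⇒ jagggPaaa ⇒ jaggggPaaaa ⇒ jagggggPaaaaa ⇒ jagggggjagaaaaa

S ⇒ jaP   [S -> j a P]
jaP ⇒ jagPa   [P -> g P a]
jagPa ⇒ jaggPaa   [P -> g P a]
jaggPaa ⇒ jagggPaaa   [P -> g P a]
jagggPaaa ⇒ jaggggPaaaa   [P -> g P a]
jaggggPaaaa ⇒ jagggggPaaaaa   [P -> g P a]
jagggggPaaaaa ⇒ jagggggjagaaaaa   [P -> j a g]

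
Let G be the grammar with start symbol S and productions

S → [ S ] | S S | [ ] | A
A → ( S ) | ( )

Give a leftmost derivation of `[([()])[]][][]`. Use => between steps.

S=>SS=>SSS=>[S]SS=>[SS]SS=>[AS]SS=>[(S)S]SS=>[([S])S]SS=>[([A])S]SS=>[([()])S]SS=>[([()])[]]SS=>[([()])[]][]S=>[([()])[]][][]

S => SS   [S → S S]
SS => SSS   [S → S S]
SSS => [S]SS   [S → [ S ]]
[S]SS => [SS]SS   [S → S S]
[SS]SS => [AS]SS   [S → A]
[AS]SS => [(S)S]SS   [A → ( S )]
[(S)S]SS => [([S])S]SS   [S → [ S ]]
[([S])S]SS => [([A])S]SS   [S → A]
[([A])S]SS => [([()])S]SS   [A → ( )]
[([()])S]SS => [([()])[]]SS   [S → [ ]]
[([()])[]]SS => [([()])[]][]S   [S → [ ]]
[([()])[]][]S => [([()])[]][][]   [S → [ ]]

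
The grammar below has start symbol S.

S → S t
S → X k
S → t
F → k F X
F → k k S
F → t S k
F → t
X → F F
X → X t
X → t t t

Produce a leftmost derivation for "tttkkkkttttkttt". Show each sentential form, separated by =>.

S => St   [S → S t]
St => Stt   [S → S t]
Stt => Sttt   [S → S t]
Sttt => Xkttt   [S → X k]
Xkttt => FFkttt   [X → F F]
FFkttt => tSkFkttt   [F → t S k]
tSkFkttt => tStkFkttt   [S → S t]
tStkFkttt => tttkFkttt   [S → t]
tttkFkttt => tttkkFXkttt   [F → k F X]
tttkkFXkttt => tttkkkkSXkttt   [F → k k S]
tttkkkkSXkttt => tttkkkktXkttt   [S → t]
tttkkkktXkttt => tttkkkkttttkttt   [X → t t t]

S=>St=>Stt=>Sttt=>Xkttt=>FFkttt=>tSkFkttt=>tStkFkttt=>tttkFkttt=>tttkkFXkttt=>tttkkkkSXkttt=>tttkkkktXkttt=>tttkkkkttttkttt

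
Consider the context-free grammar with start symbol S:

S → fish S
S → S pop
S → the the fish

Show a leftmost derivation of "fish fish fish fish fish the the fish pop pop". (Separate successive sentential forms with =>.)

S => S pop => fish S pop => fish fish S pop => fish fish fish S pop => fish fish fish fish S pop => fish fish fish fish S pop pop => fish fish fish fish fish S pop pop => fish fish fish fish fish the the fish pop pop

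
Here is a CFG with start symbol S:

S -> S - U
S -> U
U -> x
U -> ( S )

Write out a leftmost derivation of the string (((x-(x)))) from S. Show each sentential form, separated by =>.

S => U   [S -> U]
U => (S)   [U -> ( S )]
(S) => (U)   [S -> U]
(U) => ((S))   [U -> ( S )]
((S)) => ((U))   [S -> U]
((U)) => (((S)))   [U -> ( S )]
(((S))) => (((S-U)))   [S -> S - U]
(((S-U))) => (((U-U)))   [S -> U]
(((U-U))) => (((x-U)))   [U -> x]
(((x-U))) => (((x-(S))))   [U -> ( S )]
(((x-(S)))) => (((x-(U))))   [S -> U]
(((x-(U)))) => (((x-(x))))   [U -> x]

S=>U=>(S)=>(U)=>((S))=>((U))=>(((S)))=>(((S-U)))=>(((U-U)))=>(((x-U)))=>(((x-(S))))=>(((x-(U))))=>(((x-(x))))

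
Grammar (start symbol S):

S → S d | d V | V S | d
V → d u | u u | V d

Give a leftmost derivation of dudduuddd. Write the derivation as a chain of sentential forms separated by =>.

S => Sd => VSd => VdSd => dudSd => dudSdd => duddVdd => duddVddd => dudduuddd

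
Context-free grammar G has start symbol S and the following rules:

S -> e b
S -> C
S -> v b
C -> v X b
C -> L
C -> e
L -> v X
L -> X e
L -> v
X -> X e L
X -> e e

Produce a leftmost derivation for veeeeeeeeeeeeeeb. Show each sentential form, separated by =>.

S => C   [S -> C]
C => vXb   [C -> v X b]
vXb => vXeLb   [X -> X e L]
vXeLb => veeeLb   [X -> e e]
veeeLb => veeeXeb   [L -> X e]
veeeXeb => veeeXeLeb   [X -> X e L]
veeeXeLeb => veeeXeLeLeb   [X -> X e L]
veeeXeLeLeb => veeeeeeLeLeb   [X -> e e]
veeeeeeLeLeb => veeeeeeXeeLeb   [L -> X e]
veeeeeeXeeLeb => veeeeeeeeeeLeb   [X -> e e]
veeeeeeeeeeLeb => veeeeeeeeeeXeeb   [L -> X e]
veeeeeeeeeeXeeb => veeeeeeeeeeeeeeb   [X -> e e]

S => C => vXb => vXeLb => veeeLb => veeeXeb => veeeXeLeb => veeeXeLeLeb => veeeeeeLeLeb => veeeeeeXeeLeb => veeeeeeeeeeLeb => veeeeeeeeeeXeeb => veeeeeeeeeeeeeeb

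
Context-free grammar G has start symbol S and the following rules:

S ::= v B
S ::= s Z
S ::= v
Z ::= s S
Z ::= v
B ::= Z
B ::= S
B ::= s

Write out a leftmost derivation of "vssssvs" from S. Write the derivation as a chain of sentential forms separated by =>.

S => vB   [S ::= v B]
vB => vS   [B ::= S]
vS => vsZ   [S ::= s Z]
vsZ => vssS   [Z ::= s S]
vssS => vsssZ   [S ::= s Z]
vsssZ => vssssS   [Z ::= s S]
vssssS => vssssvB   [S ::= v B]
vssssvB => vssssvs   [B ::= s]

S=>vB=>vS=>vsZ=>vssS=>vsssZ=>vssssS=>vssssvB=>vssssvs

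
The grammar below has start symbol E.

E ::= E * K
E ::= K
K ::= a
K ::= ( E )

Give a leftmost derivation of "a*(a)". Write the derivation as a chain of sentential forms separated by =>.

E => E*K => K*K => a*K => a*(E) => a*(K) => a*(a)

E => E*K   [E ::= E * K]
E*K => K*K   [E ::= K]
K*K => a*K   [K ::= a]
a*K => a*(E)   [K ::= ( E )]
a*(E) => a*(K)   [E ::= K]
a*(K) => a*(a)   [K ::= a]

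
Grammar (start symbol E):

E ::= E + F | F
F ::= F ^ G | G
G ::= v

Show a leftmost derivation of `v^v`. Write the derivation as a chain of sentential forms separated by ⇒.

E ⇒ F ⇒ F^G ⇒ G^G ⇒ v^G ⇒ v^v

E ⇒ F   [E ::= F]
F ⇒ F^G   [F ::= F ^ G]
F^G ⇒ G^G   [F ::= G]
G^G ⇒ v^G   [G ::= v]
v^G ⇒ v^v   [G ::= v]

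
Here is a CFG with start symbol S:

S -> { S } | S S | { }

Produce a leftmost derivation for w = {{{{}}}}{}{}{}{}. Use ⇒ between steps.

S ⇒ SS ⇒ SSS ⇒ SSSS ⇒ SSSSS ⇒ {S}SSSS ⇒ {{S}}SSSS ⇒ {{{S}}}SSSS ⇒ {{{{}}}}SSSS ⇒ {{{{}}}}{}SSS ⇒ {{{{}}}}{}{}SS ⇒ {{{{}}}}{}{}{}S ⇒ {{{{}}}}{}{}{}{}

S ⇒ SS   [S -> S S]
SS ⇒ SSS   [S -> S S]
SSS ⇒ SSSS   [S -> S S]
SSSS ⇒ SSSSS   [S -> S S]
SSSSS ⇒ {S}SSSS   [S -> { S }]
{S}SSSS ⇒ {{S}}SSSS   [S -> { S }]
{{S}}SSSS ⇒ {{{S}}}SSSS   [S -> { S }]
{{{S}}}SSSS ⇒ {{{{}}}}SSSS   [S -> { }]
{{{{}}}}SSSS ⇒ {{{{}}}}{}SSS   [S -> { }]
{{{{}}}}{}SSS ⇒ {{{{}}}}{}{}SS   [S -> { }]
{{{{}}}}{}{}SS ⇒ {{{{}}}}{}{}{}S   [S -> { }]
{{{{}}}}{}{}{}S ⇒ {{{{}}}}{}{}{}{}   [S -> { }]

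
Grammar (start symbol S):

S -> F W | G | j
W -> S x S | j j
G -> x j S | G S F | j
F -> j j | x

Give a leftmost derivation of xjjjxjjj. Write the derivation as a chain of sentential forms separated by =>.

S => G   [S -> G]
G => GSF   [G -> G S F]
GSF => xjSSF   [G -> x j S]
xjSSF => xjGSF   [S -> G]
xjGSF => xjGSFSF   [G -> G S F]
xjGSFSF => xjjSFSF   [G -> j]
xjjSFSF => xjjGFSF   [S -> G]
xjjGFSF => xjjjFSF   [G -> j]
xjjjFSF => xjjjxSF   [F -> x]
xjjjxSF => xjjjxGF   [S -> G]
xjjjxGF => xjjjxjF   [G -> j]
xjjjxjF => xjjjxjjj   [F -> j j]

S => G => GSF => xjSSF => xjGSF => xjGSFSF => xjjSFSF => xjjGFSF => xjjjFSF => xjjjxSF => xjjjxGF => xjjjxjF => xjjjxjjj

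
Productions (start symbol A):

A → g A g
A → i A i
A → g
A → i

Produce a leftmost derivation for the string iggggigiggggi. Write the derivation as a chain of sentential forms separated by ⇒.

A ⇒ iAi   [A → i A i]
iAi ⇒ igAgi   [A → g A g]
igAgi ⇒ iggAggi   [A → g A g]
iggAggi ⇒ igggAgggi   [A → g A g]
igggAgggi ⇒ iggggAggggi   [A → g A g]
iggggAggggi ⇒ iggggiAiggggi   [A → i A i]
iggggiAiggggi ⇒ iggggigiggggi   [A → g]

A ⇒ iAi ⇒ igAgi ⇒ iggAggi ⇒ igggAgggi ⇒ iggggAggggi ⇒ iggggiAiggggi ⇒ iggggigiggggi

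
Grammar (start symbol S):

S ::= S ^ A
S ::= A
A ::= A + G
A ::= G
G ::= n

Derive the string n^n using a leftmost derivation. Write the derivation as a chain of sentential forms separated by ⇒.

S ⇒ S^A ⇒ A^A ⇒ G^A ⇒ n^A ⇒ n^G ⇒ n^n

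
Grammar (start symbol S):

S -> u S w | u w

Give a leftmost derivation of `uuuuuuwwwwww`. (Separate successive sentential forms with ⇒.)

S ⇒ uSw   [S -> u S w]
uSw ⇒ uuSww   [S -> u S w]
uuSww ⇒ uuuSwww   [S -> u S w]
uuuSwww ⇒ uuuuSwwww   [S -> u S w]
uuuuSwwww ⇒ uuuuuSwwwww   [S -> u S w]
uuuuuSwwwww ⇒ uuuuuuwwwwww   [S -> u w]

S⇒uSw⇒uuSww⇒uuuSwww⇒uuuuSwwww⇒uuuuuSwwwww⇒uuuuuuwwwwww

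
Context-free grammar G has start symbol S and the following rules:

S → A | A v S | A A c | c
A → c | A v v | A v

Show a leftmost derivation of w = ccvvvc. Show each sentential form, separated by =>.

S=>AAc=>cAc=>cAvvc=>cAvvvc=>ccvvvc

S => AAc   [S → A A c]
AAc => cAc   [A → c]
cAc => cAvvc   [A → A v v]
cAvvc => cAvvvc   [A → A v]
cAvvvc => ccvvvc   [A → c]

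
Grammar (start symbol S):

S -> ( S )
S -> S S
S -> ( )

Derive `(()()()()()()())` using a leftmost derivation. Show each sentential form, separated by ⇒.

S ⇒ (S)   [S -> ( S )]
(S) ⇒ (SS)   [S -> S S]
(SS) ⇒ (SSS)   [S -> S S]
(SSS) ⇒ (SSSS)   [S -> S S]
(SSSS) ⇒ (SSSSS)   [S -> S S]
(SSSSS) ⇒ (SSSSSS)   [S -> S S]
(SSSSSS) ⇒ (SSSSSSS)   [S -> S S]
(SSSSSSS) ⇒ (()SSSSSS)   [S -> ( )]
(()SSSSSS) ⇒ (()()SSSSS)   [S -> ( )]
(()()SSSSS) ⇒ (()()()SSSS)   [S -> ( )]
(()()()SSSS) ⇒ (()()()()SSS)   [S -> ( )]
(()()()()SSS) ⇒ (()()()()()SS)   [S -> ( )]
(()()()()()SS) ⇒ (()()()()()()S)   [S -> ( )]
(()()()()()()S) ⇒ (()()()()()()())   [S -> ( )]

S ⇒ (S) ⇒ (SS) ⇒ (SSS) ⇒ (SSSS) ⇒ (SSSSS) ⇒ (SSSSSS) ⇒ (SSSSSSS) ⇒ (()SSSSSS) ⇒ (()()SSSSS) ⇒ (()()()SSSS) ⇒ (()()()()SSS) ⇒ (()()()()()SS) ⇒ (()()()()()()S) ⇒ (()()()()()()())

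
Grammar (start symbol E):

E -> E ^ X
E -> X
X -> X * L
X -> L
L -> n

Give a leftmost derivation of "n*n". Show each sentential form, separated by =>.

E=>X=>X*L=>L*L=>n*L=>n*n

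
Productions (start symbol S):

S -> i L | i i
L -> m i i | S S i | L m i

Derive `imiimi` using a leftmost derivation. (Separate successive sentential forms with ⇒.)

S ⇒ iL   [S -> i L]
iL ⇒ iLmi   [L -> L m i]
iLmi ⇒ imiimi   [L -> m i i]

S ⇒ iL ⇒ iLmi ⇒ imiimi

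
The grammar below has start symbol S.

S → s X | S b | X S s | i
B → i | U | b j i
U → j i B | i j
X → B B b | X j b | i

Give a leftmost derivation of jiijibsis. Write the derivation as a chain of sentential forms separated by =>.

S => XSs => BBbSs => UBbSs => jiBBbSs => jiUBbSs => jiijBbSs => jiijibSs => jiijibsXs => jiijibsis

S => XSs   [S → X S s]
XSs => BBbSs   [X → B B b]
BBbSs => UBbSs   [B → U]
UBbSs => jiBBbSs   [U → j i B]
jiBBbSs => jiUBbSs   [B → U]
jiUBbSs => jiijBbSs   [U → i j]
jiijBbSs => jiijibSs   [B → i]
jiijibSs => jiijibsXs   [S → s X]
jiijibsXs => jiijibsis   [X → i]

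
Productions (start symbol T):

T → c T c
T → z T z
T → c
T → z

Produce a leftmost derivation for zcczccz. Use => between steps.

T=>zTz=>zcTcz=>zccTccz=>zcczccz

T => zTz   [T → z T z]
zTz => zcTcz   [T → c T c]
zcTcz => zccTccz   [T → c T c]
zccTccz => zcczccz   [T → z]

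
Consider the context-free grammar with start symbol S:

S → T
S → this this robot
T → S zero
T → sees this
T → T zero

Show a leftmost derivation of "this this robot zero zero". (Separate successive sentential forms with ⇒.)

S ⇒ T   [S → T]
T ⇒ S zero   [T → S zero]
S zero ⇒ T zero   [S → T]
T zero ⇒ S zero zero   [T → S zero]
S zero zero ⇒ this this robot zero zero   [S → this this robot]

S ⇒ T ⇒ S zero ⇒ T zero ⇒ S zero zero ⇒ this this robot zero zero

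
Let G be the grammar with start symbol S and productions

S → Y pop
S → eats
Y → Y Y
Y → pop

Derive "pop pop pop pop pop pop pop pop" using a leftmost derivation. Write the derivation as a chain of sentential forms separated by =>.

S => Y pop   [S → Y pop]
Y pop => Y Y pop   [Y → Y Y]
Y Y pop => Y Y Y pop   [Y → Y Y]
Y Y Y pop => pop Y Y pop   [Y → pop]
pop Y Y pop => pop Y Y Y pop   [Y → Y Y]
pop Y Y Y pop => pop Y Y Y Y pop   [Y → Y Y]
pop Y Y Y Y pop => pop Y Y Y Y Y pop   [Y → Y Y]
pop Y Y Y Y Y pop => pop pop Y Y Y Y pop   [Y → pop]
pop pop Y Y Y Y pop => pop pop pop Y Y Y pop   [Y → pop]
pop pop pop Y Y Y pop => pop pop pop Y Y Y Y pop   [Y → Y Y]
pop pop pop Y Y Y Y pop => pop pop pop pop Y Y Y pop   [Y → pop]
pop pop pop pop Y Y Y pop => pop pop pop pop pop Y Y pop   [Y → pop]
pop pop pop pop pop Y Y pop => pop pop pop pop pop pop Y pop   [Y → pop]
pop pop pop pop pop pop Y pop => pop pop pop pop pop pop pop pop   [Y → pop]

S => Y pop => Y Y pop => Y Y Y pop => pop Y Y pop => pop Y Y Y pop => pop Y Y Y Y pop => pop Y Y Y Y Y pop => pop pop Y Y Y Y pop => pop pop pop Y Y Y pop => pop pop pop Y Y Y Y pop => pop pop pop pop Y Y Y pop => pop pop pop pop pop Y Y pop => pop pop pop pop pop pop Y pop => pop pop pop pop pop pop pop pop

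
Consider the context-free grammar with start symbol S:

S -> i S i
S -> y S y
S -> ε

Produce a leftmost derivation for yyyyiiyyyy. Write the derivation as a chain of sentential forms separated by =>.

S => ySy   [S -> y S y]
ySy => yySyy   [S -> y S y]
yySyy => yyySyyy   [S -> y S y]
yyySyyy => yyyySyyyy   [S -> y S y]
yyyySyyyy => yyyyiSiyyyy   [S -> i S i]
yyyyiSiyyyy => yyyyiiyyyy   [S -> ε]

S=>ySy=>yySyy=>yyySyyy=>yyyySyyyy=>yyyyiSiyyyy=>yyyyiiyyyy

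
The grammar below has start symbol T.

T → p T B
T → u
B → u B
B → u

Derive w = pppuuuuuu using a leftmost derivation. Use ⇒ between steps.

T ⇒ pTB   [T → p T B]
pTB ⇒ ppTBB   [T → p T B]
ppTBB ⇒ pppTBBB   [T → p T B]
pppTBBB ⇒ pppuBBB   [T → u]
pppuBBB ⇒ pppuuBB   [B → u]
pppuuBB ⇒ pppuuuB   [B → u]
pppuuuB ⇒ pppuuuuB   [B → u B]
pppuuuuB ⇒ pppuuuuuB   [B → u B]
pppuuuuuB ⇒ pppuuuuuu   [B → u]

T ⇒ pTB ⇒ ppTBB ⇒ pppTBBB ⇒ pppuBBB ⇒ pppuuBB ⇒ pppuuuB ⇒ pppuuuuB ⇒ pppuuuuuB ⇒ pppuuuuuu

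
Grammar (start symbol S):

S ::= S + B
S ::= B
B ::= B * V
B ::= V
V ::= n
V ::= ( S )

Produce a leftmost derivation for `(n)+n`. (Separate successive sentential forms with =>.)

S => S+B   [S ::= S + B]
S+B => B+B   [S ::= B]
B+B => V+B   [B ::= V]
V+B => (S)+B   [V ::= ( S )]
(S)+B => (B)+B   [S ::= B]
(B)+B => (V)+B   [B ::= V]
(V)+B => (n)+B   [V ::= n]
(n)+B => (n)+V   [B ::= V]
(n)+V => (n)+n   [V ::= n]

S => S+B => B+B => V+B => (S)+B => (B)+B => (V)+B => (n)+B => (n)+V => (n)+n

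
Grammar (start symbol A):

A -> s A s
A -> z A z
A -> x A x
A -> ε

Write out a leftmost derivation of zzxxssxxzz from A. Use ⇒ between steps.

A ⇒ zAz ⇒ zzAzz ⇒ zzxAxzz ⇒ zzxxAxxzz ⇒ zzxxsAsxxzz ⇒ zzxxssxxzz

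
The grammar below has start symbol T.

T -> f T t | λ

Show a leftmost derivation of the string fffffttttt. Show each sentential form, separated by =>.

T=>fTt=>ffTtt=>fffTttt=>ffffTtttt=>fffffTttttt=>fffffttttt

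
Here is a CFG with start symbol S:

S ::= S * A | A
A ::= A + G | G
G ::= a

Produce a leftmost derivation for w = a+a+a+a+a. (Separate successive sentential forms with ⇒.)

S ⇒ A   [S ::= A]
A ⇒ A+G   [A ::= A + G]
A+G ⇒ A+G+G   [A ::= A + G]
A+G+G ⇒ A+G+G+G   [A ::= A + G]
A+G+G+G ⇒ A+G+G+G+G   [A ::= A + G]
A+G+G+G+G ⇒ G+G+G+G+G   [A ::= G]
G+G+G+G+G ⇒ a+G+G+G+G   [G ::= a]
a+G+G+G+G ⇒ a+a+G+G+G   [G ::= a]
a+a+G+G+G ⇒ a+a+a+G+G   [G ::= a]
a+a+a+G+G ⇒ a+a+a+a+G   [G ::= a]
a+a+a+a+G ⇒ a+a+a+a+a   [G ::= a]

S ⇒ A ⇒ A+G ⇒ A+G+G ⇒ A+G+G+G ⇒ A+G+G+G+G ⇒ G+G+G+G+G ⇒ a+G+G+G+G ⇒ a+a+G+G+G ⇒ a+a+a+G+G ⇒ a+a+a+a+G ⇒ a+a+a+a+a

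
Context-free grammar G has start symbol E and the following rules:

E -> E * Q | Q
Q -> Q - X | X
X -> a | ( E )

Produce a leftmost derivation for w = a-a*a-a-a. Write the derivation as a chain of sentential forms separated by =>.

E=>E*Q=>Q*Q=>Q-X*Q=>X-X*Q=>a-X*Q=>a-a*Q=>a-a*Q-X=>a-a*Q-X-X=>a-a*X-X-X=>a-a*a-X-X=>a-a*a-a-X=>a-a*a-a-a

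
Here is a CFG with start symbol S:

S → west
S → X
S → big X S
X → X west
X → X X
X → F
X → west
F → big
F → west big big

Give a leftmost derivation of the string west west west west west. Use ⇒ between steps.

S ⇒ X   [S → X]
X ⇒ X X   [X → X X]
X X ⇒ X west X   [X → X west]
X west X ⇒ X X west X   [X → X X]
X X west X ⇒ X X X west X   [X → X X]
X X X west X ⇒ west X X west X   [X → west]
west X X west X ⇒ west west X west X   [X → west]
west west X west X ⇒ west west west west X   [X → west]
west west west west X ⇒ west west west west west   [X → west]

S ⇒ X ⇒ X X ⇒ X west X ⇒ X X west X ⇒ X X X west X ⇒ west X X west X ⇒ west west X west X ⇒ west west west west X ⇒ west west west west west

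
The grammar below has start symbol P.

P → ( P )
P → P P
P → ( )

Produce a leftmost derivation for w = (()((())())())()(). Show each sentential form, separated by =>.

P => PP   [P → P P]
PP => PPP   [P → P P]
PPP => (P)PP   [P → ( P )]
(P)PP => (PP)PP   [P → P P]
(PP)PP => (PPP)PP   [P → P P]
(PPP)PP => (()PP)PP   [P → ( )]
(()PP)PP => (()(P)P)PP   [P → ( P )]
(()(P)P)PP => (()(PP)P)PP   [P → P P]
(()(PP)P)PP => (()((P)P)P)PP   [P → ( P )]
(()((P)P)P)PP => (()((())P)P)PP   [P → ( )]
(()((())P)P)PP => (()((())())P)PP   [P → ( )]
(()((())())P)PP => (()((())())())PP   [P → ( )]
(()((())())())PP => (()((())())())()P   [P → ( )]
(()((())())())()P => (()((())())())()()   [P → ( )]

P=>PP=>PPP=>(P)PP=>(PP)PP=>(PPP)PP=>(()PP)PP=>(()(P)P)PP=>(()(PP)P)PP=>(()((P)P)P)PP=>(()((())P)P)PP=>(()((())())P)PP=>(()((())())())PP=>(()((())())())()P=>(()((())())())()()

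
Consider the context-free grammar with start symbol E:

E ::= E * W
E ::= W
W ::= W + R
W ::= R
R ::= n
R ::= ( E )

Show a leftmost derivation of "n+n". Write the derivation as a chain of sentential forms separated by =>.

E=>W=>W+R=>R+R=>n+R=>n+n

E => W   [E ::= W]
W => W+R   [W ::= W + R]
W+R => R+R   [W ::= R]
R+R => n+R   [R ::= n]
n+R => n+n   [R ::= n]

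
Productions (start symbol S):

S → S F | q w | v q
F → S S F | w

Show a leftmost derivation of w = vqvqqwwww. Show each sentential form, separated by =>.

S => SF => SFF => SFFF => vqFFF => vqSSFFF => vqvqSFFF => vqvqqwFFF => vqvqqwwFF => vqvqqwwwF => vqvqqwwww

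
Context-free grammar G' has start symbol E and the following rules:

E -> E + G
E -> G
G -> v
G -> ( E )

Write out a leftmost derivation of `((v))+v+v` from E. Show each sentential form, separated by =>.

E => E+G   [E -> E + G]
E+G => E+G+G   [E -> E + G]
E+G+G => G+G+G   [E -> G]
G+G+G => (E)+G+G   [G -> ( E )]
(E)+G+G => (G)+G+G   [E -> G]
(G)+G+G => ((E))+G+G   [G -> ( E )]
((E))+G+G => ((G))+G+G   [E -> G]
((G))+G+G => ((v))+G+G   [G -> v]
((v))+G+G => ((v))+v+G   [G -> v]
((v))+v+G => ((v))+v+v   [G -> v]

E => E+G => E+G+G => G+G+G => (E)+G+G => (G)+G+G => ((E))+G+G => ((G))+G+G => ((v))+G+G => ((v))+v+G => ((v))+v+v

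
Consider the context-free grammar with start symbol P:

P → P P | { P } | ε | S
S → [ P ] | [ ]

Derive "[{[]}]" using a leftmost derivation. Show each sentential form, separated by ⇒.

P⇒S⇒[P]⇒[{P}]⇒[{S}]⇒[{[]}]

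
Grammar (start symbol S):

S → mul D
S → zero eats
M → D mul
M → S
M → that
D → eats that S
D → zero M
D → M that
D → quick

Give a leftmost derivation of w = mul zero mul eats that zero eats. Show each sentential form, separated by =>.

S => mul D => mul zero M => mul zero S => mul zero mul D => mul zero mul eats that S => mul zero mul eats that zero eats

S => mul D   [S → mul D]
mul D => mul zero M   [D → zero M]
mul zero M => mul zero S   [M → S]
mul zero S => mul zero mul D   [S → mul D]
mul zero mul D => mul zero mul eats that S   [D → eats that S]
mul zero mul eats that S => mul zero mul eats that zero eats   [S → zero eats]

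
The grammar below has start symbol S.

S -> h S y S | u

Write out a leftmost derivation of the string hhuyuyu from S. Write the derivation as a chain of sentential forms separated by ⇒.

S ⇒ hSyS   [S -> h S y S]
hSyS ⇒ hhSySyS   [S -> h S y S]
hhSySyS ⇒ hhuySyS   [S -> u]
hhuySyS ⇒ hhuyuyS   [S -> u]
hhuyuyS ⇒ hhuyuyu   [S -> u]

S⇒hSyS⇒hhSySyS⇒hhuySyS⇒hhuyuyS⇒hhuyuyu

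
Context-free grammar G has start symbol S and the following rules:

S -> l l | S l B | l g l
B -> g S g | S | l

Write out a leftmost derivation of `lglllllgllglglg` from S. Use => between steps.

S => SlB => SlBlB => lgllBlB => lgllllB => lgllllS => lgllllSlB => lglllllgllB => lglllllgllgSg => lglllllgllglglg

S => SlB   [S -> S l B]
SlB => SlBlB   [S -> S l B]
SlBlB => lgllBlB   [S -> l g l]
lgllBlB => lgllllB   [B -> l]
lgllllB => lgllllS   [B -> S]
lgllllS => lgllllSlB   [S -> S l B]
lgllllSlB => lglllllgllB   [S -> l g l]
lglllllgllB => lglllllgllgSg   [B -> g S g]
lglllllgllgSg => lglllllgllglglg   [S -> l g l]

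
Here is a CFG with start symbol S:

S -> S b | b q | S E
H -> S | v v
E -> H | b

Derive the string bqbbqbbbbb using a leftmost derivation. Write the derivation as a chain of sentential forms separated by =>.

S => Sb   [S -> S b]
Sb => Sbb   [S -> S b]
Sbb => Sbbb   [S -> S b]
Sbbb => Sbbbb   [S -> S b]
Sbbbb => SEbbbb   [S -> S E]
SEbbbb => SEEbbbb   [S -> S E]
SEEbbbb => bqEEbbbb   [S -> b q]
bqEEbbbb => bqbEbbbb   [E -> b]
bqbEbbbb => bqbHbbbb   [E -> H]
bqbHbbbb => bqbSbbbb   [H -> S]
bqbSbbbb => bqbSbbbbb   [S -> S b]
bqbSbbbbb => bqbbqbbbbb   [S -> b q]

S => Sb => Sbb => Sbbb => Sbbbb => SEbbbb => SEEbbbb => bqEEbbbb => bqbEbbbb => bqbHbbbb => bqbSbbbb => bqbSbbbbb => bqbbqbbbbb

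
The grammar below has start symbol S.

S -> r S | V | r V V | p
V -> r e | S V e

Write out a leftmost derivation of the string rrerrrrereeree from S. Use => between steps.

S => rVV   [S -> r V V]
rVV => rreV   [V -> r e]
rreV => rreSVe   [V -> S V e]
rreSVe => rrerSVe   [S -> r S]
rrerSVe => rrerVVe   [S -> V]
rrerVVe => rrerSVeVe   [V -> S V e]
rrerSVeVe => rrerrSVeVe   [S -> r S]
rrerrSVeVe => rrerrrSVeVe   [S -> r S]
rrerrrSVeVe => rrerrrVVeVe   [S -> V]
rrerrrVVeVe => rrerrrreVeVe   [V -> r e]
rrerrrreVeVe => rrerrrrereeVe   [V -> r e]
rrerrrrereeVe => rrerrrrereeree   [V -> r e]

S=>rVV=>rreV=>rreSVe=>rrerSVe=>rrerVVe=>rrerSVeVe=>rrerrSVeVe=>rrerrrSVeVe=>rrerrrVVeVe=>rrerrrreVeVe=>rrerrrrereeVe=>rrerrrrereeree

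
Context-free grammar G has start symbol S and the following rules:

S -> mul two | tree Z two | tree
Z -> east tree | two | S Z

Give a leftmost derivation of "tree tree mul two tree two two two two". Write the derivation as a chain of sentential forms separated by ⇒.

S ⇒ tree Z two   [S -> tree Z two]
tree Z two ⇒ tree S Z two   [Z -> S Z]
tree S Z two ⇒ tree tree Z two Z two   [S -> tree Z two]
tree tree Z two Z two ⇒ tree tree S Z two Z two   [Z -> S Z]
tree tree S Z two Z two ⇒ tree tree mul two Z two Z two   [S -> mul two]
tree tree mul two Z two Z two ⇒ tree tree mul two S Z two Z two   [Z -> S Z]
tree tree mul two S Z two Z two ⇒ tree tree mul two tree Z two Z two   [S -> tree]
tree tree mul two tree Z two Z two ⇒ tree tree mul two tree two two Z two   [Z -> two]
tree tree mul two tree two two Z two ⇒ tree tree mul two tree two two two two   [Z -> two]

S ⇒ tree Z two ⇒ tree S Z two ⇒ tree tree Z two Z two ⇒ tree tree S Z two Z two ⇒ tree tree mul two Z two Z two ⇒ tree tree mul two S Z two Z two ⇒ tree tree mul two tree Z two Z two ⇒ tree tree mul two tree two two Z two ⇒ tree tree mul two tree two two two two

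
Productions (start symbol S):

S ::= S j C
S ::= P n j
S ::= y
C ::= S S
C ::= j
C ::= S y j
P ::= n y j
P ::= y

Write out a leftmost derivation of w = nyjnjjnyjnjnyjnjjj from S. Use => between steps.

S => SjC => SjCjC => PnjjCjC => nyjnjjCjC => nyjnjjSSjC => nyjnjjPnjSjC => nyjnjjnyjnjSjC => nyjnjjnyjnjPnjjC => nyjnjjnyjnjnyjnjjC => nyjnjjnyjnjnyjnjjj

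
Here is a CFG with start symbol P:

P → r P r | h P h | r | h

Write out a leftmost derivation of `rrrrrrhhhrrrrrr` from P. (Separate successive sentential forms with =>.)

P => rPr => rrPrr => rrrPrrr => rrrrPrrrr => rrrrrPrrrrr => rrrrrrPrrrrrr => rrrrrrhPhrrrrrr => rrrrrrhhhrrrrrr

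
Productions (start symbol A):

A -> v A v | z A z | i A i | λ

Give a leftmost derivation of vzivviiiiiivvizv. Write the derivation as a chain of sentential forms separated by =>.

A => vAv   [A -> v A v]
vAv => vzAzv   [A -> z A z]
vzAzv => vziAizv   [A -> i A i]
vziAizv => vzivAvizv   [A -> v A v]
vzivAvizv => vzivvAvvizv   [A -> v A v]
vzivvAvvizv => vzivviAivvizv   [A -> i A i]
vzivviAivvizv => vzivviiAiivvizv   [A -> i A i]
vzivviiAiivvizv => vzivviiiAiiivvizv   [A -> i A i]
vzivviiiAiiivvizv => vzivviiiiiivvizv   [A -> λ]

A => vAv => vzAzv => vziAizv => vzivAvizv => vzivvAvvizv => vzivviAivvizv => vzivviiAiivvizv => vzivviiiAiiivvizv => vzivviiiiiivvizv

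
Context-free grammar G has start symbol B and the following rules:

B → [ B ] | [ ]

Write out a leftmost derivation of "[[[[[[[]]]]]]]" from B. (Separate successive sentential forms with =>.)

B => [B]   [B → [ B ]]
[B] => [[B]]   [B → [ B ]]
[[B]] => [[[B]]]   [B → [ B ]]
[[[B]]] => [[[[B]]]]   [B → [ B ]]
[[[[B]]]] => [[[[[B]]]]]   [B → [ B ]]
[[[[[B]]]]] => [[[[[[B]]]]]]   [B → [ B ]]
[[[[[[B]]]]]] => [[[[[[[]]]]]]]   [B → [ ]]

B => [B] => [[B]] => [[[B]]] => [[[[B]]]] => [[[[[B]]]]] => [[[[[[B]]]]]] => [[[[[[[]]]]]]]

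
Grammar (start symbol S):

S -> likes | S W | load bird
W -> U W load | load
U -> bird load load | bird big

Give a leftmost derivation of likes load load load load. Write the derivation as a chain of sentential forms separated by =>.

S => S W => S W W => S W W W => S W W W W => likes W W W W => likes load W W W => likes load load W W => likes load load load W => likes load load load load

S => S W   [S -> S W]
S W => S W W   [S -> S W]
S W W => S W W W   [S -> S W]
S W W W => S W W W W   [S -> S W]
S W W W W => likes W W W W   [S -> likes]
likes W W W W => likes load W W W   [W -> load]
likes load W W W => likes load load W W   [W -> load]
likes load load W W => likes load load load W   [W -> load]
likes load load load W => likes load load load load   [W -> load]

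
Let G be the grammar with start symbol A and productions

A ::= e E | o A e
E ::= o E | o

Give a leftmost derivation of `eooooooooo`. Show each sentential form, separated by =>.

A => eE => eoE => eooE => eoooE => eooooE => eoooooE => eooooooE => eoooooooE => eooooooooE => eooooooooo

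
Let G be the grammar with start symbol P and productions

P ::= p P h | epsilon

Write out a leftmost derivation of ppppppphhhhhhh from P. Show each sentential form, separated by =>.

P => pPh => ppPhh => pppPhhh => ppppPhhhh => pppppPhhhhh => ppppppPhhhhhh => pppppppPhhhhhhh => ppppppphhhhhhh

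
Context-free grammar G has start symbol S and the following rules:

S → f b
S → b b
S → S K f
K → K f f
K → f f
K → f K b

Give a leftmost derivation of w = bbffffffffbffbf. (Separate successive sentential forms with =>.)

S => SKf => bbKf => bbfKbf => bbfKffbf => bbffKbffbf => bbffKffbffbf => bbffKffffbffbf => bbffffffffbffbf

S => SKf   [S → S K f]
SKf => bbKf   [S → b b]
bbKf => bbfKbf   [K → f K b]
bbfKbf => bbfKffbf   [K → K f f]
bbfKffbf => bbffKbffbf   [K → f K b]
bbffKbffbf => bbffKffbffbf   [K → K f f]
bbffKffbffbf => bbffKffffbffbf   [K → K f f]
bbffKffffbffbf => bbffffffffbffbf   [K → f f]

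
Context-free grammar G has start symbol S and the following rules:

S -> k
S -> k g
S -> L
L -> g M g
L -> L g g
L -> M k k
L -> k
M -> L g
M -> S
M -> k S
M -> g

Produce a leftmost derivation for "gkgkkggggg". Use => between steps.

S => L   [S -> L]
L => Lgg   [L -> L g g]
Lgg => gMggg   [L -> g M g]
gMggg => gkSggg   [M -> k S]
gkSggg => gkLggg   [S -> L]
gkLggg => gkLggggg   [L -> L g g]
gkLggggg => gkMkkggggg   [L -> M k k]
gkMkkggggg => gkgkkggggg   [M -> g]

S=>L=>Lgg=>gMggg=>gkSggg=>gkLggg=>gkLggggg=>gkMkkggggg=>gkgkkggggg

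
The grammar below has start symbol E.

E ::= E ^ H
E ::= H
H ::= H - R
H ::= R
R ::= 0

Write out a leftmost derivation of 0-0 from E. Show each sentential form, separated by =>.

E => H   [E ::= H]
H => H-R   [H ::= H - R]
H-R => R-R   [H ::= R]
R-R => 0-R   [R ::= 0]
0-R => 0-0   [R ::= 0]

E => H => H-R => R-R => 0-R => 0-0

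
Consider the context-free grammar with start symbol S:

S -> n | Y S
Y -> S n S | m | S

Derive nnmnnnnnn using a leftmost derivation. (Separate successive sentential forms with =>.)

S => YS   [S -> Y S]
YS => SS   [Y -> S]
SS => YSS   [S -> Y S]
YSS => SnSSS   [Y -> S n S]
SnSSS => YSnSSS   [S -> Y S]
YSnSSS => SnSSnSSS   [Y -> S n S]
SnSSnSSS => nnSSnSSS   [S -> n]
nnSSnSSS => nnYSSnSSS   [S -> Y S]
nnYSSnSSS => nnmSSnSSS   [Y -> m]
nnmSSnSSS => nnmnSnSSS   [S -> n]
nnmnSnSSS => nnmnnnSSS   [S -> n]
nnmnnnSSS => nnmnnnnSS   [S -> n]
nnmnnnnSS => nnmnnnnnS   [S -> n]
nnmnnnnnS => nnmnnnnnn   [S -> n]

S => YS => SS => YSS => SnSSS => YSnSSS => SnSSnSSS => nnSSnSSS => nnYSSnSSS => nnmSSnSSS => nnmnSnSSS => nnmnnnSSS => nnmnnnnSS => nnmnnnnnS => nnmnnnnnn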